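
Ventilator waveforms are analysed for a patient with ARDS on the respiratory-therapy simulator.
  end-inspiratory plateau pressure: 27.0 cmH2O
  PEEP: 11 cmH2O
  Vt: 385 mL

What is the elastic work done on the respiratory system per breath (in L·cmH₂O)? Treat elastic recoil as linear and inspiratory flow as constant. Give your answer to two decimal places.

3.08

Elastic work ≈ ½ × (Pplat − PEEP) × Vt = 0.5 × (27.0 − 11) × 0.385 L = 0.5 × 16.0 × 0.385 = 3.08 L·cmH2O.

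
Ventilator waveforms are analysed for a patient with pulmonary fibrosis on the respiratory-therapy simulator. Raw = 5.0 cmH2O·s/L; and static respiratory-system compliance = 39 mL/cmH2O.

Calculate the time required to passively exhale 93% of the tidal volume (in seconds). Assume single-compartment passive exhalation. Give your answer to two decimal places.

τ = R × C = 5.0 × 39 mL/cmH2O = 5.0 × 0.039 L/cmH2O = 0.195 s.
Exhaled fraction f = 1 − e^(−t/τ) → t = −τ·ln(1 − f) = −0.195·ln(0.07) = 0.5186 s.

0.52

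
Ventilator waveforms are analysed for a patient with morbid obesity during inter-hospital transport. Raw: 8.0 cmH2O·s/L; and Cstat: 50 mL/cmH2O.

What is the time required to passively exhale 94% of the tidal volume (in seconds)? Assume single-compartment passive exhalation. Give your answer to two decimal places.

1.13

τ = R × C = 8.0 × 50 mL/cmH2O = 8.0 × 0.050 L/cmH2O = 0.4 s.
Exhaled fraction f = 1 − e^(−t/τ) → t = −τ·ln(1 − f) = −0.4·ln(0.06) = 1.125 s.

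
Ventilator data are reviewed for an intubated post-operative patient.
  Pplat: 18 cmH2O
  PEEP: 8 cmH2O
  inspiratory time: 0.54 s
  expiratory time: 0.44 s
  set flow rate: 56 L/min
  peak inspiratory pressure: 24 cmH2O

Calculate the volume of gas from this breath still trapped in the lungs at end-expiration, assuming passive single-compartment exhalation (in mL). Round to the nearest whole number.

Flow: 56 L/min ÷ 60 = 0.9333 L/s.
Vt = flow × Ti = 0.9333 L/s × 0.54 s × 1000 mL/L = 503.98 mL.
R = (PIP − Pplat)/V̇ = (24 − 18) / 0.9333 = 6.0/0.9333 = 6.429 cmH2O·s/L.
C = Vt/(Pplat − PEEP) = 503.98 / (18 − 8) = 503.98/10.0 = 50.398 mL/cmH2O.
τ = R × C = 6.429 × 0.0504 L/cmH2O = 0.324 s.
Fraction remaining = e^(−Te/τ) = e^(−0.44/0.324) = 0.2572.
Trapped volume = 503.98 × 0.2572 = 129.62 mL.

130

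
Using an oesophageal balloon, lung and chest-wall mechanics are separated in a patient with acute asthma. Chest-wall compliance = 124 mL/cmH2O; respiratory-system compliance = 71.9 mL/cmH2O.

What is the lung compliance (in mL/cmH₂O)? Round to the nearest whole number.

171

1/CL = 1/Crs − 1/Ccw.
1/CL = 1/71.9 − 1/124 = 0.005844.
CL = 171.12 mL/cmH2O.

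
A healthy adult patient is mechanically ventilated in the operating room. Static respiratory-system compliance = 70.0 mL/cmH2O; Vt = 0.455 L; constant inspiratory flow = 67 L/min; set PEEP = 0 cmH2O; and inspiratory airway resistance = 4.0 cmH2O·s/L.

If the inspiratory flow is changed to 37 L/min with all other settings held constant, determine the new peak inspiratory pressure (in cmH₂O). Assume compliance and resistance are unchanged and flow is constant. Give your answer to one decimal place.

9.0

Flow: 67 L/min ÷ 60 = 1.1167 L/s.
New flow: 37 L/min ÷ 60 = 0.6167 L/s.
PIP = Vt/C + R·V̇ + PEEP (constant-flow equation of motion).
Only the resistive term changes: ΔPIP = R × ΔV̇ = 4.0 × (0.6167 − 1.1167) = 4.0 × -0.5 = -2.0 cmH2O.
Original PIP = 455/70.0 + 4.0×1.1167 + 0 = 10.967 cmH2O; new PIP = 10.967 + (-2.0) = 8.967 cmH2O.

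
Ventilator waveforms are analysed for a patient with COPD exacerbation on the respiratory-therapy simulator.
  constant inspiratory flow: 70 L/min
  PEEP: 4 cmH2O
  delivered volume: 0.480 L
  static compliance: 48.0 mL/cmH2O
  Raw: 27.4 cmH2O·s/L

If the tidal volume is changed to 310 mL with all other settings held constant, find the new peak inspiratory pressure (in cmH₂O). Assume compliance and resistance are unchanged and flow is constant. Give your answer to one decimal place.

42.4

Flow: 70 L/min ÷ 60 = 1.1667 L/s.
PIP = Vt/C + R·V̇ + PEEP (constant-flow equation of motion).
Only the elastic term changes: ΔPIP = ΔVt / C = (310 − 480) / 48.0 = -3.542 cmH2O.
Original PIP = 480/48.0 + 27.4×1.1667 + 4 = 45.968 cmH2O; new PIP = 45.968 + (-3.542) = 42.426 cmH2O.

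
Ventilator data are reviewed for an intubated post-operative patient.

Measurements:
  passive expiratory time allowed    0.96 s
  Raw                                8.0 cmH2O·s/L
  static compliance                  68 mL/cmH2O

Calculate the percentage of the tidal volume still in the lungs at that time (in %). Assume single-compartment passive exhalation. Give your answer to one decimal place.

τ = R × C = 8.0 × 68 mL/cmH2O = 8.0 × 0.068 L/cmH2O = 0.544 s.
Passive exhalation: V(t)/V₀ = e^(−t/τ) = e^(−0.96/0.544) = 0.1712.
Fraction remaining = 0.1712 → 17.12%.

17.1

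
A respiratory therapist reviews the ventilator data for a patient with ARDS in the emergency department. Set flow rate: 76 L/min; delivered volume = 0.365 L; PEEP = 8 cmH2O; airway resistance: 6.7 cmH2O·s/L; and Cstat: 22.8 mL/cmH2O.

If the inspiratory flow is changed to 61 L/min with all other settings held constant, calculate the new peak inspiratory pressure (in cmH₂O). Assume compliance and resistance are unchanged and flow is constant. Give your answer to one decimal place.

Flow: 76 L/min ÷ 60 = 1.2667 L/s.
New flow: 61 L/min ÷ 60 = 1.0167 L/s.
PIP = Vt/C + R·V̇ + PEEP (constant-flow equation of motion).
Only the resistive term changes: ΔPIP = R × ΔV̇ = 6.7 × (1.0167 − 1.2667) = 6.7 × -0.25 = -1.675 cmH2O.
Original PIP = 365/22.8 + 6.7×1.2667 + 8 = 32.496 cmH2O; new PIP = 32.496 + (-1.675) = 30.821 cmH2O.

30.8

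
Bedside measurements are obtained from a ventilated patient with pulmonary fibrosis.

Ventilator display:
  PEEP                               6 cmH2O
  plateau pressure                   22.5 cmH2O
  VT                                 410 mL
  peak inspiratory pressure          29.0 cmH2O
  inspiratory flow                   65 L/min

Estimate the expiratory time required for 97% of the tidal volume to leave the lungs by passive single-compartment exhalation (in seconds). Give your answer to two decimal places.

Flow: 65 L/min ÷ 60 = 1.0833 L/s.
R = (PIP − Pplat)/V̇ = (29.0 − 22.5) / 1.0833 = 6.5/1.0833 = 6.0 cmH2O·s/L.
C = Vt/(Pplat − PEEP) = 410.0 / (22.5 − 6) = 410.0/16.5 = 24.848 mL/cmH2O.
τ = R × C = 6.0 × 0.02485 L/cmH2O = 0.1491 s.
t = −τ·ln(1 − 0.97) = −0.1491·ln(0.03) = 0.5228 s.

0.52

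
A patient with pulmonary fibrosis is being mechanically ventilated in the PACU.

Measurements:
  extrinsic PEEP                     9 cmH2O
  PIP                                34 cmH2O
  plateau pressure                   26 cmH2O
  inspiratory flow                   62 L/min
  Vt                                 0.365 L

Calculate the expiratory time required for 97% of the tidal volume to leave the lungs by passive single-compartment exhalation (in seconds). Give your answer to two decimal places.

0.58

Flow: 62 L/min ÷ 60 = 1.0333 L/s.
R = (PIP − Pplat)/V̇ = (34 − 26) / 1.0333 = 8.0/1.0333 = 7.742 cmH2O·s/L.
C = Vt/(Pplat − PEEP) = 365.0 / (26 − 9) = 365.0/17.0 = 21.471 mL/cmH2O.
τ = R × C = 7.742 × 0.02147 L/cmH2O = 0.1662 s.
t = −τ·ln(1 − 0.97) = −0.1662·ln(0.03) = 0.5828 s.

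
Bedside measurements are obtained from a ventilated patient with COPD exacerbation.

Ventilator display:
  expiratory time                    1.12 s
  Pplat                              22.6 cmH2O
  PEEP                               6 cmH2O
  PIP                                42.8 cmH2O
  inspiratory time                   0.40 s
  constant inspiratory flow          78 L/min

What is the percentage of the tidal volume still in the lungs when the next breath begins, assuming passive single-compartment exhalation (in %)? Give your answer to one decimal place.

10.0

Flow: 78 L/min ÷ 60 = 1.3 L/s.
Vt = flow × Ti = 1.3 L/s × 0.40 s × 1000 mL/L = 520.0 mL.
R = (PIP − Pplat)/V̇ = (42.8 − 22.6) / 1.3 = 20.2/1.3 = 15.538 cmH2O·s/L.
C = Vt/(Pplat − PEEP) = 520.0 / (22.6 − 6) = 520.0/16.6 = 31.325 mL/cmH2O.
τ = R × C = 15.538 × 0.03133 L/cmH2O = 0.4868 s.
Fraction remaining at end-expiration = e^(−Te/τ) = e^(−1.12/0.4868) = 0.1002 → 10.02%.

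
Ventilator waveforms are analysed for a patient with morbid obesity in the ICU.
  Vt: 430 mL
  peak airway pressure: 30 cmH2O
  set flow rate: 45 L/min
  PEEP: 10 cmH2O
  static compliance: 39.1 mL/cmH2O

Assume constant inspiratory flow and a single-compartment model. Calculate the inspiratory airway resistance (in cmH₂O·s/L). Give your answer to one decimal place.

Flow: 45 L/min ÷ 60 = 0.75 L/s.
Equation of motion (constant flow): PIP = Vt/C + R·V̇ + PEEP.
R·V̇ = PIP − Vt/C − PEEP = 30 − 430/39.1 − 10 = 30 − 10.997 − 10 = 9.003 cmH2O.
R = 9.003 / 0.75 = 12.004 cmH2O·s/L.

12.0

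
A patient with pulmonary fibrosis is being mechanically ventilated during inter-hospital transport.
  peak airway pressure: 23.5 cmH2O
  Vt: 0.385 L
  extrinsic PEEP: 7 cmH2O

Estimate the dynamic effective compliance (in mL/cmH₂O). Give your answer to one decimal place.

Dynamic compliance = Vt / (PIP − PEEP) = 385 / (23.5 − 7) = 385 / 16.5 = 23.333 mL/cmH2O.

23.3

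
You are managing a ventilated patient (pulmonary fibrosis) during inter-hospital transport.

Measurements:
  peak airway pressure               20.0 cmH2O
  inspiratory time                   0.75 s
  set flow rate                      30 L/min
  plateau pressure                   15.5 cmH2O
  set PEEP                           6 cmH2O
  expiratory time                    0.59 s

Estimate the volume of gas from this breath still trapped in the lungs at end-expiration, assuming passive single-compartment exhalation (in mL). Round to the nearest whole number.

71

Flow: 30 L/min ÷ 60 = 0.5 L/s.
Vt = flow × Ti = 0.5 L/s × 0.75 s × 1000 mL/L = 375.0 mL.
R = (PIP − Pplat)/V̇ = (20.0 − 15.5) / 0.5 = 4.5/0.5 = 9.0 cmH2O·s/L.
C = Vt/(Pplat − PEEP) = 375.0 / (15.5 − 6) = 375.0/9.5 = 39.474 mL/cmH2O.
τ = R × C = 9.0 × 0.03947 L/cmH2O = 0.3552 s.
Fraction remaining = e^(−Te/τ) = e^(−0.59/0.3552) = 0.1899.
Trapped volume = 375.0 × 0.1899 = 71.213 mL.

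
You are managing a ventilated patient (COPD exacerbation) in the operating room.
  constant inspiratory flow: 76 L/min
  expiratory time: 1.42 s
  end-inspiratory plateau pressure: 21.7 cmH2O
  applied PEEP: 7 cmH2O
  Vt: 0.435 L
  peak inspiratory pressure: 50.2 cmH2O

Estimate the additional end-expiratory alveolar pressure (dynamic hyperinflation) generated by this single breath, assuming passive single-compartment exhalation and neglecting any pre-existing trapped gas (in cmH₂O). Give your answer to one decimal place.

1.7

Flow: 76 L/min ÷ 60 = 1.2667 L/s.
R = (PIP − Pplat)/V̇ = (50.2 − 21.7) / 1.2667 = 28.5/1.2667 = 22.499 cmH2O·s/L.
C = Vt/(Pplat − PEEP) = 435.0 / (21.7 − 7) = 435.0/14.7 = 29.592 mL/cmH2O.
τ = R × C = 22.499 × 0.02959 L/cmH2O = 0.6657 s.
Fraction remaining = e^(−Te/τ) = e^(−1.42/0.6657) = 0.1185; trapped volume = 435.0 × 0.1185 = 51.548 mL.
Additional alveolar pressure from trapping ≈ V_trapped / C = 51.548 / 29.592 = 1.742 cmH2O.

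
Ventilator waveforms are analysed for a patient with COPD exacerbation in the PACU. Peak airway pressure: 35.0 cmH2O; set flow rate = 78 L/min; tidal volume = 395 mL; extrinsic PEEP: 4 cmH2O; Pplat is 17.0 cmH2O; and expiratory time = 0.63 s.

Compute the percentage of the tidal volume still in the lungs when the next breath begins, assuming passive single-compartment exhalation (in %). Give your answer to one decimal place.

Flow: 78 L/min ÷ 60 = 1.3 L/s.
R = (PIP − Pplat)/V̇ = (35.0 − 17.0) / 1.3 = 18.0/1.3 = 13.846 cmH2O·s/L.
C = Vt/(Pplat − PEEP) = 395.0 / (17.0 − 4) = 395.0/13.0 = 30.385 mL/cmH2O.
τ = R × C = 13.846 × 0.03039 L/cmH2O = 0.4208 s.
Fraction remaining at end-expiration = e^(−Te/τ) = e^(−0.63/0.4208) = 0.2238 → 22.38%.

22.4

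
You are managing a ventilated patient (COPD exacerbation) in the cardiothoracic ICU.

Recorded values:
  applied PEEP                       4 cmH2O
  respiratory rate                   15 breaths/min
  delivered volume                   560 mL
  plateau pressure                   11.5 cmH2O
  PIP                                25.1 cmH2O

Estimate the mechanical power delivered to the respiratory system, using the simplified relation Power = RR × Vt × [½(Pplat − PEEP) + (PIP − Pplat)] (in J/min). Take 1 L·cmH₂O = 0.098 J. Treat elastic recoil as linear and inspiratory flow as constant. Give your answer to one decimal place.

Per-breath work = Vt × [½(Pplat−PEEP) + (PIP−Pplat)] = 0.560 × [0.5×7.5 + 13.6] = 0.560 × 17.35 = 9.716 L·cmH2O.
Power = 15 × 9.716 = 145.74 L·cmH2O/min.
× 0.098 J/(L·cmH2O) → 14.283 J/min.

14.3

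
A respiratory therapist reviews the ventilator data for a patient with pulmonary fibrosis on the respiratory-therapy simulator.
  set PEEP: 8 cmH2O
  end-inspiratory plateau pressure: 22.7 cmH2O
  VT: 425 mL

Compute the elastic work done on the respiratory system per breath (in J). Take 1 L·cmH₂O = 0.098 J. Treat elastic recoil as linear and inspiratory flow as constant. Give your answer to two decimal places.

0.31

Elastic work ≈ ½ × (Pplat − PEEP) × Vt = 0.5 × (22.7 − 8) × 0.425 L = 0.5 × 14.7 × 0.425 = 3.124 L·cmH2O.
× 0.098 J/(L·cmH2O) → 0.3062 J.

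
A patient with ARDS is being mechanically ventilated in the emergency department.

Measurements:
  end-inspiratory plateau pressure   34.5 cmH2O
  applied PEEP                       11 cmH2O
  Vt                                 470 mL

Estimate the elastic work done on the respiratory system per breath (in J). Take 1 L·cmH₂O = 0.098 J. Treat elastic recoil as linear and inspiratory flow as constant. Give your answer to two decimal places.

0.54

Elastic work ≈ ½ × (Pplat − PEEP) × Vt = 0.5 × (34.5 − 11) × 0.470 L = 0.5 × 23.5 × 0.470 = 5.523 L·cmH2O.
× 0.098 J/(L·cmH2O) → 0.5413 J.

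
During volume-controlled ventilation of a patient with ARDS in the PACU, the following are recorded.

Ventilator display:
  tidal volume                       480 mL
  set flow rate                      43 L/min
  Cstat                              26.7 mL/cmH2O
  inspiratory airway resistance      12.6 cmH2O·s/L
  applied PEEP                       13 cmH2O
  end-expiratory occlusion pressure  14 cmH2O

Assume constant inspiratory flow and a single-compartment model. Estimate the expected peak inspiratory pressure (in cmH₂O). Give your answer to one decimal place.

Flow: 43 L/min ÷ 60 = 0.7167 L/s.
Total PEEP = 14 cmH2O (set 13 + intrinsic 1); this is the baseline alveolar pressure.
Equation of motion (constant flow): PIP = Vt/C + R·V̇ + PEEP.
PIP = 480/26.7 + 12.6×0.7167 + 14 = 17.978 + 9.03 + 14 = 41.008 cmH2O.

41.0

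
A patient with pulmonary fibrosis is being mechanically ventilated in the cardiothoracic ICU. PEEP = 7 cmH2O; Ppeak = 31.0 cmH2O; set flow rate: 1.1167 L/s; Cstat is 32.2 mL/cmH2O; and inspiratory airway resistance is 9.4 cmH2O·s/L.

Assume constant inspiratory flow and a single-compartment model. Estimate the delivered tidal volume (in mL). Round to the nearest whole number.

435

Equation of motion (constant flow): PIP = Vt/C + R·V̇ + PEEP.
Vt/C = PIP − R·V̇ − PEEP = 31.0 − 10.497 − 7 = 13.503 cmH2O.
Vt = C × 13.503 = 32.2 × 13.503 = 434.8 mL.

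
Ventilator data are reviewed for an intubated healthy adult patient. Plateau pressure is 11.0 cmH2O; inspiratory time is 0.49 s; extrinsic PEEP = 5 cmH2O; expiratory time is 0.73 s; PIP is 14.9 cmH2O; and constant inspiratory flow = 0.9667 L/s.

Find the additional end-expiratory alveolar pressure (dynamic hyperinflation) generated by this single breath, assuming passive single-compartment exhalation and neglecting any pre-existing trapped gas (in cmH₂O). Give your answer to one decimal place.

0.6

Vt = flow × Ti = 0.9667 L/s × 0.49 s × 1000 mL/L = 473.68 mL.
R = (PIP − Pplat)/V̇ = (14.9 − 11.0) / 0.9667 = 3.9/0.9667 = 4.034 cmH2O·s/L.
C = Vt/(Pplat − PEEP) = 473.68 / (11.0 − 5) = 473.68/6.0 = 78.947 mL/cmH2O.
τ = R × C = 4.034 × 0.07895 L/cmH2O = 0.3185 s.
Fraction remaining = e^(−Te/τ) = e^(−0.73/0.3185) = 0.1011; trapped volume = 473.68 × 0.1011 = 47.889 mL.
Additional alveolar pressure from trapping ≈ V_trapped / C = 47.889 / 78.947 = 0.6066 cmH2O.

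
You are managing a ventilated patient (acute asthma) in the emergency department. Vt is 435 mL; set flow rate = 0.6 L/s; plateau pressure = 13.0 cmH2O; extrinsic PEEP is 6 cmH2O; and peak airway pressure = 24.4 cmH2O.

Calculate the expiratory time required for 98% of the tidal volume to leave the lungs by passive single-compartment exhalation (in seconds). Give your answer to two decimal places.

4.62

R = (PIP − Pplat)/V̇ = (24.4 − 13.0) / 0.6 = 11.4/0.6 = 19.0 cmH2O·s/L.
C = Vt/(Pplat − PEEP) = 435.0 / (13.0 − 6) = 435.0/7.0 = 62.143 mL/cmH2O.
τ = R × C = 19.0 × 0.06214 L/cmH2O = 1.181 s.
t = −τ·ln(1 − 0.98) = −1.181·ln(0.02) = 4.62 s.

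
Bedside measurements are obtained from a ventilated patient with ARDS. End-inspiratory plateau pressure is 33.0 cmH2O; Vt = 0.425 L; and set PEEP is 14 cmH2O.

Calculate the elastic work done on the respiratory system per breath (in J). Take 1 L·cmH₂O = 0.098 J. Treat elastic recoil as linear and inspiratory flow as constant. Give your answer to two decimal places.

0.40

Elastic work ≈ ½ × (Pplat − PEEP) × Vt = 0.5 × (33.0 − 14) × 0.425 L = 0.5 × 19.0 × 0.425 = 4.038 L·cmH2O.
× 0.098 J/(L·cmH2O) → 0.3957 J.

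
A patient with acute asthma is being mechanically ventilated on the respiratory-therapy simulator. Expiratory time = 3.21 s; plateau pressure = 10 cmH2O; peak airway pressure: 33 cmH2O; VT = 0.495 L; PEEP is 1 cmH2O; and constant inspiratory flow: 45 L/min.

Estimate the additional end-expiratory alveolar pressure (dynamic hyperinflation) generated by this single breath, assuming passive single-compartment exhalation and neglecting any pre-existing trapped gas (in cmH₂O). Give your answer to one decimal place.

Flow: 45 L/min ÷ 60 = 0.75 L/s.
R = (PIP − Pplat)/V̇ = (33 − 10) / 0.75 = 23.0/0.75 = 30.667 cmH2O·s/L.
C = Vt/(Pplat − PEEP) = 495.0 / (10 − 1) = 495.0/9.0 = 55.0 mL/cmH2O.
τ = R × C = 30.667 × 0.055 L/cmH2O = 1.687 s.
Fraction remaining = e^(−Te/τ) = e^(−3.21/1.687) = 0.1492; trapped volume = 495.0 × 0.1492 = 73.854 mL.
Additional alveolar pressure from trapping ≈ V_trapped / C = 73.854 / 55.0 = 1.343 cmH2O.

1.3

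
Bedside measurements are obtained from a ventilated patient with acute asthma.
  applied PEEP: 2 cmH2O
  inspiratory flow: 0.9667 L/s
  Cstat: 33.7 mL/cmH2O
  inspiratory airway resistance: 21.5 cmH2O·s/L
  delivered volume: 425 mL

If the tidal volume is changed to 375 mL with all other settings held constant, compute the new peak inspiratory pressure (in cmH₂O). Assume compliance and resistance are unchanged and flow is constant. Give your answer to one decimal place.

PIP = Vt/C + R·V̇ + PEEP (constant-flow equation of motion).
Only the elastic term changes: ΔPIP = ΔVt / C = (375 − 425) / 33.7 = -1.484 cmH2O.
Original PIP = 425/33.7 + 21.5×0.9667 + 2 = 35.395 cmH2O; new PIP = 35.395 + (-1.484) = 33.911 cmH2O.

33.9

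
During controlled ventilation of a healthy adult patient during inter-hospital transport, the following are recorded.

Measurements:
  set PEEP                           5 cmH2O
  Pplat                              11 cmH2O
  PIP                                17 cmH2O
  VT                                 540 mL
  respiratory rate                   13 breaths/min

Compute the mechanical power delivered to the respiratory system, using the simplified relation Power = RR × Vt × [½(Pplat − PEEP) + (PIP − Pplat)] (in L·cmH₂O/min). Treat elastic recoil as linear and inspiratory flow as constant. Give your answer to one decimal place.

63.2

Per-breath work = Vt × [½(Pplat−PEEP) + (PIP−Pplat)] = 0.540 × [0.5×6.0 + 6.0] = 0.540 × 9.0 = 4.86 L·cmH2O.
Power = 13 × 4.86 = 63.18 L·cmH2O/min.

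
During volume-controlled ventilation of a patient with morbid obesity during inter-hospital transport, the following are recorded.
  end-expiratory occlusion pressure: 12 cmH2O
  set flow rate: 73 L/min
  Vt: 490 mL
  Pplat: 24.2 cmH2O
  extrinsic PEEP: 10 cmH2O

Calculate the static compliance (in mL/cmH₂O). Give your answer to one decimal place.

40.2

End-expiratory occlusion gives total PEEP = 12 cmH2O (intrinsic PEEP = 12 − 10 = 2). Use total PEEP for the elastic gradient.
Cstat = Vt / (Pplat − PEEPtotal) = 490 / (24.2 − 12) = 490 / 12.2 = 40.164 mL/cmH2O.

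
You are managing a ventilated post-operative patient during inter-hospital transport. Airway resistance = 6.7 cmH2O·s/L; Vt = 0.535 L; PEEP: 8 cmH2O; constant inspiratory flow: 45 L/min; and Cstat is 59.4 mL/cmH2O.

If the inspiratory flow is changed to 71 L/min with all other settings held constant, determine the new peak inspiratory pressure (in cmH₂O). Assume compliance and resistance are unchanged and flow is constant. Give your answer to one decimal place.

Flow: 45 L/min ÷ 60 = 0.75 L/s.
New flow: 71 L/min ÷ 60 = 1.1833 L/s.
PIP = Vt/C + R·V̇ + PEEP (constant-flow equation of motion).
Only the resistive term changes: ΔPIP = R × ΔV̇ = 6.7 × (1.1833 − 0.75) = 6.7 × 0.4333 = 2.903 cmH2O.
Original PIP = 535/59.4 + 6.7×0.75 + 8 = 22.032 cmH2O; new PIP = 22.032 + (2.903) = 24.935 cmH2O.

24.9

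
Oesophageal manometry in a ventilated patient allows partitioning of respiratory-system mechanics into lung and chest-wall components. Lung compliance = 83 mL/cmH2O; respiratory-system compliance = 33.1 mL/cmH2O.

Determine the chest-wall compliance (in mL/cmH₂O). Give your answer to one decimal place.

55.1

1/Ccw = 1/Crs − 1/CL.
1/Ccw = 1/33.1 − 1/83 = 0.01816.
Ccw = 55.066 mL/cmH2O.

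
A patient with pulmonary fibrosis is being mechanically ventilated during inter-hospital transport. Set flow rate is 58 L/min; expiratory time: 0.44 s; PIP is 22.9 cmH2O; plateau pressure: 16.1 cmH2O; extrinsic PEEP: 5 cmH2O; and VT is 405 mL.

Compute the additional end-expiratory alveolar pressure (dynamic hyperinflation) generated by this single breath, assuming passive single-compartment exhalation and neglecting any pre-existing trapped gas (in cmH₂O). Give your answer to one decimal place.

Flow: 58 L/min ÷ 60 = 0.9667 L/s.
R = (PIP − Pplat)/V̇ = (22.9 − 16.1) / 0.9667 = 6.8/0.9667 = 7.034 cmH2O·s/L.
C = Vt/(Pplat − PEEP) = 405.0 / (16.1 − 5) = 405.0/11.1 = 36.486 mL/cmH2O.
τ = R × C = 7.034 × 0.03649 L/cmH2O = 0.2567 s.
Fraction remaining = e^(−Te/τ) = e^(−0.44/0.2567) = 0.1801; trapped volume = 405.0 × 0.1801 = 72.941 mL.
Additional alveolar pressure from trapping ≈ V_trapped / C = 72.941 / 36.486 = 1.999 cmH2O.

2.0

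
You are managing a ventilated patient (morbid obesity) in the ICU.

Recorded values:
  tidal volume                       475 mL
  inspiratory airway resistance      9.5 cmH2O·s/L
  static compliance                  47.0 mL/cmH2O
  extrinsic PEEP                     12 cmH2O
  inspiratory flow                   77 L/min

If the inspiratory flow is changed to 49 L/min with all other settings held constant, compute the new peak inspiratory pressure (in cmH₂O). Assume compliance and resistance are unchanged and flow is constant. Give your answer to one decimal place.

Flow: 77 L/min ÷ 60 = 1.2833 L/s.
New flow: 49 L/min ÷ 60 = 0.8167 L/s.
PIP = Vt/C + R·V̇ + PEEP (constant-flow equation of motion).
Only the resistive term changes: ΔPIP = R × ΔV̇ = 9.5 × (0.8167 − 1.2833) = 9.5 × -0.4666 = -4.433 cmH2O.
Original PIP = 475/47.0 + 9.5×1.2833 + 12 = 34.298 cmH2O; new PIP = 34.298 + (-4.433) = 29.865 cmH2O.

29.9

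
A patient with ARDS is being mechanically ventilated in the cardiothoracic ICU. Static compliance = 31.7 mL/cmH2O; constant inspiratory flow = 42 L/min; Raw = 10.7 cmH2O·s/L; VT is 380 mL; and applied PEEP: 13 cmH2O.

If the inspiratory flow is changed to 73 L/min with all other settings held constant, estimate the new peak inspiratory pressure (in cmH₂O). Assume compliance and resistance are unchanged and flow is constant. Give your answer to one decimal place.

38.0

Flow: 42 L/min ÷ 60 = 0.7 L/s.
New flow: 73 L/min ÷ 60 = 1.2167 L/s.
PIP = Vt/C + R·V̇ + PEEP (constant-flow equation of motion).
Only the resistive term changes: ΔPIP = R × ΔV̇ = 10.7 × (1.2167 − 0.7) = 10.7 × 0.5167 = 5.529 cmH2O.
Original PIP = 380/31.7 + 10.7×0.7 + 13 = 32.477 cmH2O; new PIP = 32.477 + (5.529) = 38.006 cmH2O.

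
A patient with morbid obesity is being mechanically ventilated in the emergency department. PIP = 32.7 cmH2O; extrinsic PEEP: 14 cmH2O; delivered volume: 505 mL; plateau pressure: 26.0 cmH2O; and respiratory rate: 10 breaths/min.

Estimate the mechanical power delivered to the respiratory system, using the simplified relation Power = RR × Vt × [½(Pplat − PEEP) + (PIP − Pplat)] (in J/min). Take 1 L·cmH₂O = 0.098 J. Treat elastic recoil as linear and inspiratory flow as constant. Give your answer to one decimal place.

Per-breath work = Vt × [½(Pplat−PEEP) + (PIP−Pplat)] = 0.505 × [0.5×12.0 + 6.7] = 0.505 × 12.7 = 6.414 L·cmH2O.
Power = 10 × 6.414 = 64.14 L·cmH2O/min.
× 0.098 J/(L·cmH2O) → 6.286 J/min.

6.3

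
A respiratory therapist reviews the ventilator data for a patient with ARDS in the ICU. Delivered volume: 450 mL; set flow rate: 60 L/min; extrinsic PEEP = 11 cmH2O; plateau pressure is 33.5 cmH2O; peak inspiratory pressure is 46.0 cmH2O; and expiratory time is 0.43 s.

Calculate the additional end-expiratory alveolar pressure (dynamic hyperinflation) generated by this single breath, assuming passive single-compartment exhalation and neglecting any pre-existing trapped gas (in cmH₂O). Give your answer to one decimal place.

4.0

Flow: 60 L/min ÷ 60 = 1 L/s.
R = (PIP − Pplat)/V̇ = (46.0 − 33.5) / 1 = 12.5/1 = 12.5 cmH2O·s/L.
C = Vt/(Pplat − PEEP) = 450.0 / (33.5 − 11) = 450.0/22.5 = 20.0 mL/cmH2O.
τ = R × C = 12.5 × 0.02 L/cmH2O = 0.25 s.
Fraction remaining = e^(−Te/τ) = e^(−0.43/0.25) = 0.1791; trapped volume = 450.0 × 0.1791 = 80.595 mL.
Additional alveolar pressure from trapping ≈ V_trapped / C = 80.595 / 20.0 = 4.03 cmH2O.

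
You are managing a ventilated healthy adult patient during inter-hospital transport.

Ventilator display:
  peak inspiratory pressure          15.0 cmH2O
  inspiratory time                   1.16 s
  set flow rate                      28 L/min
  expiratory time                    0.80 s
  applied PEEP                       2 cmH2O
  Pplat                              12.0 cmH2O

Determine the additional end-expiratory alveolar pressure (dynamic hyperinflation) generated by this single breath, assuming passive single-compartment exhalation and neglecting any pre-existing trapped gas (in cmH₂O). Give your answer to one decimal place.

1.0

Flow: 28 L/min ÷ 60 = 0.4667 L/s.
Vt = flow × Ti = 0.4667 L/s × 1.16 s × 1000 mL/L = 541.37 mL.
R = (PIP − Pplat)/V̇ = (15.0 − 12.0) / 0.4667 = 3.0/0.4667 = 6.428 cmH2O·s/L.
C = Vt/(Pplat − PEEP) = 541.37 / (12.0 − 2) = 541.37/10.0 = 54.137 mL/cmH2O.
τ = R × C = 6.428 × 0.05414 L/cmH2O = 0.348 s.
Fraction remaining = e^(−Te/τ) = e^(−0.80/0.348) = 0.1004; trapped volume = 541.37 × 0.1004 = 54.354 mL.
Additional alveolar pressure from trapping ≈ V_trapped / C = 54.354 / 54.137 = 1.004 cmH2O.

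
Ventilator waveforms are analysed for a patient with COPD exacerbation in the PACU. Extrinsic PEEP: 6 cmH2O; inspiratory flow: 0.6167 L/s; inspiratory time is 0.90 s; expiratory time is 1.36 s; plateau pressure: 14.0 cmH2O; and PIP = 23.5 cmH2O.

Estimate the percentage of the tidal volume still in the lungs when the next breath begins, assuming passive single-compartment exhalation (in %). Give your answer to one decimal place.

Vt = flow × Ti = 0.6167 L/s × 0.90 s × 1000 mL/L = 555.03 mL.
R = (PIP − Pplat)/V̇ = (23.5 − 14.0) / 0.6167 = 9.5/0.6167 = 15.405 cmH2O·s/L.
C = Vt/(Pplat − PEEP) = 555.03 / (14.0 − 6) = 555.03/8.0 = 69.379 mL/cmH2O.
τ = R × C = 15.405 × 0.06938 L/cmH2O = 1.069 s.
Fraction remaining at end-expiration = e^(−Te/τ) = e^(−1.36/1.069) = 0.2802 → 28.02%.

28.0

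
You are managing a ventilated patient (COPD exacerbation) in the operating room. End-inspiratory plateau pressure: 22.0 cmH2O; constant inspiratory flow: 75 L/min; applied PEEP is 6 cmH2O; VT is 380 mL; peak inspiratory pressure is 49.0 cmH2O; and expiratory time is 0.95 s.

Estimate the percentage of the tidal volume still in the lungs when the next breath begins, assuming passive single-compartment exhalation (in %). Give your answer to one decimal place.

15.7

Flow: 75 L/min ÷ 60 = 1.25 L/s.
R = (PIP − Pplat)/V̇ = (49.0 − 22.0) / 1.25 = 27.0/1.25 = 21.6 cmH2O·s/L.
C = Vt/(Pplat − PEEP) = 380.0 / (22.0 − 6) = 380.0/16.0 = 23.75 mL/cmH2O.
τ = R × C = 21.6 × 0.02375 L/cmH2O = 0.513 s.
Fraction remaining at end-expiration = e^(−Te/τ) = e^(−0.95/0.513) = 0.1569 → 15.69%.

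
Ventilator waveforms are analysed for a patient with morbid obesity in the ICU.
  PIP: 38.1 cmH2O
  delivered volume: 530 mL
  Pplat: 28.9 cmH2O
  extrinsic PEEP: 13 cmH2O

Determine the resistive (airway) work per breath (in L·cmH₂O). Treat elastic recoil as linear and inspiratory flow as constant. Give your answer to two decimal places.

4.88

With constant inspiratory flow the resistive pressure is constant at PIP − Pplat = 38.1 − 28.9 = 9.2 cmH2O, so resistive work = 9.2 × 0.530 = 4.876 L·cmH2O.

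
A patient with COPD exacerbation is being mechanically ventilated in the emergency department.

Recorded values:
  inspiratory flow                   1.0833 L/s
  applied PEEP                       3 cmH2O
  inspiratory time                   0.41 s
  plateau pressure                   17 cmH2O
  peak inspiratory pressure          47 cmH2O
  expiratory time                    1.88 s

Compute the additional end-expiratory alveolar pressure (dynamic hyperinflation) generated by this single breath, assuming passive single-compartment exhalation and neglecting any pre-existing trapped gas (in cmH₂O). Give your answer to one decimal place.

Vt = flow × Ti = 1.0833 L/s × 0.41 s × 1000 mL/L = 444.15 mL.
R = (PIP − Pplat)/V̇ = (47 − 17) / 1.0833 = 30.0/1.0833 = 27.693 cmH2O·s/L.
C = Vt/(Pplat − PEEP) = 444.15 / (17 − 3) = 444.15/14.0 = 31.725 mL/cmH2O.
τ = R × C = 27.693 × 0.03173 L/cmH2O = 0.8787 s.
Fraction remaining = e^(−Te/τ) = e^(−1.88/0.8787) = 0.1177; trapped volume = 444.15 × 0.1177 = 52.276 mL.
Additional alveolar pressure from trapping ≈ V_trapped / C = 52.276 / 31.725 = 1.648 cmH2O.

1.6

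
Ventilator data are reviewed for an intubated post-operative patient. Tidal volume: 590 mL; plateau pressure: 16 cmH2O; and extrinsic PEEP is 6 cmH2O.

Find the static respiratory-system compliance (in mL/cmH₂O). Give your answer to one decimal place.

59.0

Cstat = Vt / (Pplat − PEEP) = 590 / (16 − 6) = 590 / 10.0 = 59.0 mL/cmH2O.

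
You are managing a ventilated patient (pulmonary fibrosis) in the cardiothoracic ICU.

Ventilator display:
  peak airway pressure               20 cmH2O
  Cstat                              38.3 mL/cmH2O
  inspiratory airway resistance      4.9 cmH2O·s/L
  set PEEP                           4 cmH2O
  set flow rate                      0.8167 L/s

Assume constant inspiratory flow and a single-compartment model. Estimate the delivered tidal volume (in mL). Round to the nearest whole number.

Equation of motion (constant flow): PIP = Vt/C + R·V̇ + PEEP.
Vt/C = PIP − R·V̇ − PEEP = 20 − 4.002 − 4 = 11.998 cmH2O.
Vt = C × 11.998 = 38.3 × 11.998 = 459.52 mL.

460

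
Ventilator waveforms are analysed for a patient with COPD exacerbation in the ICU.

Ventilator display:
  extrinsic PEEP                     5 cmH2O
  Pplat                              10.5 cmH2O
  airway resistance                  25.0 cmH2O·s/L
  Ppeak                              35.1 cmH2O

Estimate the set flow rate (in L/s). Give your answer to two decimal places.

flow = (PIP − Pplat) / Raw = 24.6 / 25.0 = 0.984 L/s.

0.98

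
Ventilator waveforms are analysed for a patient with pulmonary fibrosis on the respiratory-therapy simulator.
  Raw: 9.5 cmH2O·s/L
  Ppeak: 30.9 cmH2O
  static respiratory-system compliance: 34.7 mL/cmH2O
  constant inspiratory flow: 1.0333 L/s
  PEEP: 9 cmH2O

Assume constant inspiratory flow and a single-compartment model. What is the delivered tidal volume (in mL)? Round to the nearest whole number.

Equation of motion (constant flow): PIP = Vt/C + R·V̇ + PEEP.
Vt/C = PIP − R·V̇ − PEEP = 30.9 − 9.816 − 9 = 12.084 cmH2O.
Vt = C × 12.084 = 34.7 × 12.084 = 419.31 mL.

419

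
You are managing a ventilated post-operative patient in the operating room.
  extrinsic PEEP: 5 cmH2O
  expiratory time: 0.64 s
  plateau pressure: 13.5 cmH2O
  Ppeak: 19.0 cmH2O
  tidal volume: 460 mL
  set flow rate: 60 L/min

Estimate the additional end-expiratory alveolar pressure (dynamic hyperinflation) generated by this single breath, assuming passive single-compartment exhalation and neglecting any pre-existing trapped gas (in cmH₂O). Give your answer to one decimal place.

1.0

Flow: 60 L/min ÷ 60 = 1 L/s.
R = (PIP − Pplat)/V̇ = (19.0 − 13.5) / 1 = 5.5/1 = 5.5 cmH2O·s/L.
C = Vt/(Pplat − PEEP) = 460.0 / (13.5 − 5) = 460.0/8.5 = 54.118 mL/cmH2O.
τ = R × C = 5.5 × 0.05412 L/cmH2O = 0.2977 s.
Fraction remaining = e^(−Te/τ) = e^(−0.64/0.2977) = 0.1165; trapped volume = 460.0 × 0.1165 = 53.59 mL.
Additional alveolar pressure from trapping ≈ V_trapped / C = 53.59 / 54.118 = 0.9902 cmH2O.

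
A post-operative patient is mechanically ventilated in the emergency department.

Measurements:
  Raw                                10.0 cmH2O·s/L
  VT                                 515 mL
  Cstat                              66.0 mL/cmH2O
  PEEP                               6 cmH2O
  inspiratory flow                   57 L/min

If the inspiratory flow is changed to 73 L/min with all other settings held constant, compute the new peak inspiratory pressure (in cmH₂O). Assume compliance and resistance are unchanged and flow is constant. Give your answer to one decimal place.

26.0

Flow: 57 L/min ÷ 60 = 0.95 L/s.
New flow: 73 L/min ÷ 60 = 1.2167 L/s.
PIP = Vt/C + R·V̇ + PEEP (constant-flow equation of motion).
Only the resistive term changes: ΔPIP = R × ΔV̇ = 10.0 × (1.2167 − 0.95) = 10.0 × 0.2667 = 2.667 cmH2O.
Original PIP = 515/66.0 + 10.0×0.95 + 6 = 23.303 cmH2O; new PIP = 23.303 + (2.667) = 25.97 cmH2O.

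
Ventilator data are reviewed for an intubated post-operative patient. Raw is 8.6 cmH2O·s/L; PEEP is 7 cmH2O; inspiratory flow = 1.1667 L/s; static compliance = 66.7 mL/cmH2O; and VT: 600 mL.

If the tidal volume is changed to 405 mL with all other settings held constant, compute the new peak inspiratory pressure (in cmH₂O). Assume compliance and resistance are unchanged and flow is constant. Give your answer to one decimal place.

23.1

PIP = Vt/C + R·V̇ + PEEP (constant-flow equation of motion).
Only the elastic term changes: ΔPIP = ΔVt / C = (405 − 600) / 66.7 = -2.924 cmH2O.
Original PIP = 600/66.7 + 8.6×1.1667 + 7 = 26.029 cmH2O; new PIP = 26.029 + (-2.924) = 23.105 cmH2O.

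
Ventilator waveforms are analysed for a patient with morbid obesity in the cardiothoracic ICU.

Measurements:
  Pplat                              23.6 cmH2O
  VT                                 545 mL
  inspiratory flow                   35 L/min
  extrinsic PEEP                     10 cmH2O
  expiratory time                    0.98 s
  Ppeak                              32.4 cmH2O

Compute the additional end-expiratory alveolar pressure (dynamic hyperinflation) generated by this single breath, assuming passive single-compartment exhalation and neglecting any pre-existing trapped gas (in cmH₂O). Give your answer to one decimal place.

2.7

Flow: 35 L/min ÷ 60 = 0.5833 L/s.
R = (PIP − Pplat)/V̇ = (32.4 − 23.6) / 0.5833 = 8.8/0.5833 = 15.087 cmH2O·s/L.
C = Vt/(Pplat − PEEP) = 545.0 / (23.6 − 10) = 545.0/13.6 = 40.074 mL/cmH2O.
τ = R × C = 15.087 × 0.04007 L/cmH2O = 0.6045 s.
Fraction remaining = e^(−Te/τ) = e^(−0.98/0.6045) = 0.1977; trapped volume = 545.0 × 0.1977 = 107.75 mL.
Additional alveolar pressure from trapping ≈ V_trapped / C = 107.75 / 40.074 = 2.689 cmH2O.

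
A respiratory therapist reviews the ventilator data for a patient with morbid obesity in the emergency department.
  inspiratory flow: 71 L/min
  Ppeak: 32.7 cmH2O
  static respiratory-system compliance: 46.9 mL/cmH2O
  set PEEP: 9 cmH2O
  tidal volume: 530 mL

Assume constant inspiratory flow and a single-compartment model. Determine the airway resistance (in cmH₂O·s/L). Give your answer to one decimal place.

Flow: 71 L/min ÷ 60 = 1.1833 L/s.
Equation of motion (constant flow): PIP = Vt/C + R·V̇ + PEEP.
R·V̇ = PIP − Vt/C − PEEP = 32.7 − 530/46.9 − 9 = 32.7 − 11.301 − 9 = 12.399 cmH2O.
R = 12.399 / 1.1833 = 10.478 cmH2O·s/L.

10.5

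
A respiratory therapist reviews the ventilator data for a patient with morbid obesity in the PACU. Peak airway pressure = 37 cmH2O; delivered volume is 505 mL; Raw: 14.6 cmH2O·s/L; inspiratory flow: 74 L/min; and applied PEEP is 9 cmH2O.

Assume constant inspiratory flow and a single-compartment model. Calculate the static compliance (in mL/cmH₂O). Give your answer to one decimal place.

Flow: 74 L/min ÷ 60 = 1.2333 L/s.
Equation of motion (constant flow): PIP = Vt/C + R·V̇ + PEEP.
Vt/C = PIP − R·V̇ − PEEP = 37 − 14.6×1.2333 − 9 = 37 − 18.006 − 9 = 9.994 cmH2O.
C = Vt / 9.994 = 505 / 9.994 = 50.53 mL/cmH2O.

50.5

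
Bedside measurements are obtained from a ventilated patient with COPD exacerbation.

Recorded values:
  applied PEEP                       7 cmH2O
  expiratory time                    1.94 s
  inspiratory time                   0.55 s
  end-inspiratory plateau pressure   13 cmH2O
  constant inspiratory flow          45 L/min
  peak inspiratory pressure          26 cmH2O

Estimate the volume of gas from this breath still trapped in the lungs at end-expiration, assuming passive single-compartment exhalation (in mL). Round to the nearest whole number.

81

Flow: 45 L/min ÷ 60 = 0.75 L/s.
Vt = flow × Ti = 0.75 L/s × 0.55 s × 1000 mL/L = 412.5 mL.
R = (PIP − Pplat)/V̇ = (26 − 13) / 0.75 = 13.0/0.75 = 17.333 cmH2O·s/L.
C = Vt/(Pplat − PEEP) = 412.5 / (13 − 7) = 412.5/6.0 = 68.75 mL/cmH2O.
τ = R × C = 17.333 × 0.06875 L/cmH2O = 1.192 s.
Fraction remaining = e^(−Te/τ) = e^(−1.94/1.192) = 0.1964.
Trapped volume = 412.5 × 0.1964 = 81.015 mL.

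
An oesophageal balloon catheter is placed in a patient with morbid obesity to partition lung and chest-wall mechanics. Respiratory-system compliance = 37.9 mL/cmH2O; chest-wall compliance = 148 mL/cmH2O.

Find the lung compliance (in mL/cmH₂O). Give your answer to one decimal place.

50.9

1/CL = 1/Crs − 1/Ccw.
1/CL = 1/37.9 − 1/148 = 0.01963.
CL = 50.942 mL/cmH2O.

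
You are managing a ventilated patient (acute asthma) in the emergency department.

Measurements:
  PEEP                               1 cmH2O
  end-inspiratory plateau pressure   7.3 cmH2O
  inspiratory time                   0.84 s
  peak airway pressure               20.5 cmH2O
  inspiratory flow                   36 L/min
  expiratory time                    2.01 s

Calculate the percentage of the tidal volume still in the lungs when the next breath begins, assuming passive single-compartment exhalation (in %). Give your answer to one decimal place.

31.9

Flow: 36 L/min ÷ 60 = 0.6 L/s.
Vt = flow × Ti = 0.6 L/s × 0.84 s × 1000 mL/L = 504.0 mL.
R = (PIP − Pplat)/V̇ = (20.5 − 7.3) / 0.6 = 13.2/0.6 = 22.0 cmH2O·s/L.
C = Vt/(Pplat − PEEP) = 504.0 / (7.3 − 1) = 504.0/6.3 = 80.0 mL/cmH2O.
τ = R × C = 22.0 × 0.08 L/cmH2O = 1.76 s.
Fraction remaining at end-expiration = e^(−Te/τ) = e^(−2.01/1.76) = 0.3192 → 31.92%.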